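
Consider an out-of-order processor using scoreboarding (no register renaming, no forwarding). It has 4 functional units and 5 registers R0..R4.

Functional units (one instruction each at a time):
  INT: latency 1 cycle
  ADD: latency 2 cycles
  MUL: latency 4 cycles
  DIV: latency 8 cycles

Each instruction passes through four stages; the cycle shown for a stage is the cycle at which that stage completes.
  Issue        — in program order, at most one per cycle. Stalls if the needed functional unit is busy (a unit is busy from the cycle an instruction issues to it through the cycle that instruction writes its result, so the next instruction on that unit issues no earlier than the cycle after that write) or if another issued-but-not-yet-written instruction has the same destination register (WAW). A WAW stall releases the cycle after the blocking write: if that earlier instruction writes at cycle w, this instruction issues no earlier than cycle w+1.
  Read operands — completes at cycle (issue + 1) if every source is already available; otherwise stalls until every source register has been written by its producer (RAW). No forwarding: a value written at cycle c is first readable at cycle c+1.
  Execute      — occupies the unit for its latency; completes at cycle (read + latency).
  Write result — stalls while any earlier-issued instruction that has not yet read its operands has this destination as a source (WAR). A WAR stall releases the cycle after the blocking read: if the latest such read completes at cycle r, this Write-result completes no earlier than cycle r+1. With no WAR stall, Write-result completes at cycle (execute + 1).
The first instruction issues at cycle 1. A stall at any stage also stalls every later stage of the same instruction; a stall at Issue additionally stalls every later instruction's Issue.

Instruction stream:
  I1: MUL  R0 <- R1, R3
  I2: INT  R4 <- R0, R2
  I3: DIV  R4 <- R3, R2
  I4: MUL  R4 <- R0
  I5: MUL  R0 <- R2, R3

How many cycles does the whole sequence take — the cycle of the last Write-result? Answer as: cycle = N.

cycle = 35

I1: IS=1 RO=2 EX=6 WR=7
I2: IS=2 RO=8 EX=9 WR=10  [RAW R0: wait I1 write@7]
I3: IS=11 RO=12 EX=20 WR=21  [WAW R4: wait I2 write@10]
I4: IS=22 RO=23 EX=27 WR=28  [WAW R4: wait I3 write@21]
I5: IS=29 RO=30 EX=34 WR=35  [struct: MUL busy until I4 writes@28]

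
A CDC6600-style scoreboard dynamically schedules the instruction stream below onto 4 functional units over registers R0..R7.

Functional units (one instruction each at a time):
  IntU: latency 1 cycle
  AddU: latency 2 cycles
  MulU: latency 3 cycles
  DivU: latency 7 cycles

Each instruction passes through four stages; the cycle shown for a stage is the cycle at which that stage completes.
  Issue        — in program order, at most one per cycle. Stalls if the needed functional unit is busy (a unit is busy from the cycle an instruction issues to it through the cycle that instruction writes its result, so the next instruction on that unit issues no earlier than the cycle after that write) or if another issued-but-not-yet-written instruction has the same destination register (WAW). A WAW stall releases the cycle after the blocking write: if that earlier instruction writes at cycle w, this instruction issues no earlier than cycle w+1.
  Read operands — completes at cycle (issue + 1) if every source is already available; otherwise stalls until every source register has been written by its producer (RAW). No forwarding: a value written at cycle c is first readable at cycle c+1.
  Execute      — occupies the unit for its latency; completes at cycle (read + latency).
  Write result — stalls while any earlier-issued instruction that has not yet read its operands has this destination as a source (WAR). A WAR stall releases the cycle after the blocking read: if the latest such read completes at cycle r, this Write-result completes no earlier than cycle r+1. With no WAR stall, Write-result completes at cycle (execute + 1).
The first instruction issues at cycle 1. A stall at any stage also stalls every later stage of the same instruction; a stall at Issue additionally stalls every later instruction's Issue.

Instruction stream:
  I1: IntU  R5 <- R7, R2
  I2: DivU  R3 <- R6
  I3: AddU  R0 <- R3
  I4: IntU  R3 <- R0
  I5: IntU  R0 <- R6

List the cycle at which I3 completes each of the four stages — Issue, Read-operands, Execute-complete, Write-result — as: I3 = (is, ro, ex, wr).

cycle 1: issue I1 (IntU)
cycle 2: I1 read-ops; issue I2 (DivU)
cycle 3: I1 finished on IntU; I2 read-ops; issue I3 (AddU)
cycle 4: I1→R5
cycle 10: I2 finished on DivU
cycle 11: I2→R3
cycle 12: I3 read-ops; issue I4 (IntU)
cycle 14: I3 finished on AddU
cycle 15: I3→R0
cycle 16: I4 read-ops
cycle 17: I4 finished on IntU
cycle 18: I4→R3
cycle 19: issue I5 (IntU)
cycle 20: I5 read-ops
cycle 21: I5 finished on IntU
cycle 22: I5→R0

I3 = (3, 12, 14, 15)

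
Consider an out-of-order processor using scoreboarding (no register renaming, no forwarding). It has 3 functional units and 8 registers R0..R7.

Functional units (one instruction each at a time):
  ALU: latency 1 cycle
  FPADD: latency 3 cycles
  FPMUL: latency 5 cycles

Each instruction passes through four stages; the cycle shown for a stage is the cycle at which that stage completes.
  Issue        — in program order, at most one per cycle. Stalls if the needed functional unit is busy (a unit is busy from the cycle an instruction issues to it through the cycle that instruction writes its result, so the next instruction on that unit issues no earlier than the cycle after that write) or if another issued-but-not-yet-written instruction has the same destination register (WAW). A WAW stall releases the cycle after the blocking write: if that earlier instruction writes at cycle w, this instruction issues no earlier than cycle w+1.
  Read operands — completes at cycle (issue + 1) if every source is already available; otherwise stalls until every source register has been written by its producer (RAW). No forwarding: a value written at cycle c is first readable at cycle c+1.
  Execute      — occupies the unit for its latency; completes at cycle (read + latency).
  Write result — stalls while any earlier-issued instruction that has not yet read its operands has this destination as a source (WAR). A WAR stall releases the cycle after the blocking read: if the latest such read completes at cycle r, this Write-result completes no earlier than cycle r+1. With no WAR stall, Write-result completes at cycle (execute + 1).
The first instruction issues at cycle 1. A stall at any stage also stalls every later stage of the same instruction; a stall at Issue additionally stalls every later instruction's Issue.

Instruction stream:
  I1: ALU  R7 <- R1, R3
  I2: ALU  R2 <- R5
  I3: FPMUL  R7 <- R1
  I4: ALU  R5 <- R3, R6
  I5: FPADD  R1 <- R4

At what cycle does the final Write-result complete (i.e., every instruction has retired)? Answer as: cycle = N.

[I1] 1/2/3/4
[I2] 5/6/7/8  (struct: ALU busy until I1 writes@4)
[I3] 6/7/12/13
[I4] 9/10/11/12  (struct: ALU busy until I2 writes@8)
[I5] 10/11/14/15

cycle = 15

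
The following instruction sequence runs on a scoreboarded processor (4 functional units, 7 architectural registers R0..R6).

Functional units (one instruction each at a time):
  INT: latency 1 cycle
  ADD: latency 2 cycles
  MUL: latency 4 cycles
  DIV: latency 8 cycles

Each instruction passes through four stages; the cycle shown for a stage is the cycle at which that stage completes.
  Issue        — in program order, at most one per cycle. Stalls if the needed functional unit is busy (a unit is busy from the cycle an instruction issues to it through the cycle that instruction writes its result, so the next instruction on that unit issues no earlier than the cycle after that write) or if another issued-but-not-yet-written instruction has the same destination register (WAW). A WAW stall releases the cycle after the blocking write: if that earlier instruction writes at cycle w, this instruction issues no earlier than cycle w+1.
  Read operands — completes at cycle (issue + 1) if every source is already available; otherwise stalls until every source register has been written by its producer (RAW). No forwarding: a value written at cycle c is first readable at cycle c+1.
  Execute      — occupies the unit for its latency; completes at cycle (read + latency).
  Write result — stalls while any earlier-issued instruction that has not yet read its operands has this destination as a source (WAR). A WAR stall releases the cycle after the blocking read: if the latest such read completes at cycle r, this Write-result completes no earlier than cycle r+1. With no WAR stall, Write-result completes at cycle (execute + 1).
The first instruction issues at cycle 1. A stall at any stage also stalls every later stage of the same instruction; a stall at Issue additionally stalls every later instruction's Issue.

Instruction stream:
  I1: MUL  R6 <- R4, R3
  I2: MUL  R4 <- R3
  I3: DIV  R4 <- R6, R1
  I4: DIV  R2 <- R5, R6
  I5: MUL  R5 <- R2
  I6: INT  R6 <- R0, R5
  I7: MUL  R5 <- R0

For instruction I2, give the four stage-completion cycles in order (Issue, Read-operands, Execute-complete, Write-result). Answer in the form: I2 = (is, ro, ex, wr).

I1: IS=1 RO=2 EX=6 WR=7
I2: IS=8 RO=9 EX=13 WR=14  [struct: MUL busy until I1 writes@7]
I3: IS=15 RO=16 EX=24 WR=25  [WAW R4: wait I2 write@14]
I4: IS=26 RO=27 EX=35 WR=36  [struct: DIV busy until I3 writes@25]
I5: IS=27 RO=37 EX=41 WR=42  [RAW R2: wait I4 write@36]
I6: IS=28 RO=43 EX=44 WR=45  [RAW R5: wait I5 write@42]
I7: IS=43 RO=44 EX=48 WR=49  [struct: MUL busy until I5 writes@42]

I2 = (8, 9, 13, 14)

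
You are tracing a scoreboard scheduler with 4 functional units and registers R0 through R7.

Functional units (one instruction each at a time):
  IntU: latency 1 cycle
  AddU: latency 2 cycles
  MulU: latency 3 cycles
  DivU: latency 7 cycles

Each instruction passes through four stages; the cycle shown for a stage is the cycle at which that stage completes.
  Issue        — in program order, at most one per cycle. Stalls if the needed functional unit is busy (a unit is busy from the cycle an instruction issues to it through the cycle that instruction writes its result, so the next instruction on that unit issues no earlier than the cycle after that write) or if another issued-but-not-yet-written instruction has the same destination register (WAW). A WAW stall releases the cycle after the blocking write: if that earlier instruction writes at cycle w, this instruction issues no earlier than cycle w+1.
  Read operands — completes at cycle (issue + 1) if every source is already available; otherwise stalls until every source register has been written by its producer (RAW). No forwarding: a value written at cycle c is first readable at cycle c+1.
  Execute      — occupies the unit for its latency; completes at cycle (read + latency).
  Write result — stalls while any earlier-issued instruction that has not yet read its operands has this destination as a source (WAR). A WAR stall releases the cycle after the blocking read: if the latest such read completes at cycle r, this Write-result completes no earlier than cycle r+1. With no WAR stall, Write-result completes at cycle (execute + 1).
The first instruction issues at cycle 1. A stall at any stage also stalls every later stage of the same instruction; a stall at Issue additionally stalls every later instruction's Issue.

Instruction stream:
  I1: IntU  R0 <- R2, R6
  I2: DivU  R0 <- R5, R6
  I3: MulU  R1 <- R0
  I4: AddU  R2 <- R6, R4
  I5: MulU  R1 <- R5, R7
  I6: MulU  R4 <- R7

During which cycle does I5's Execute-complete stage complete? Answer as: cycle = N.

I1  is:1  ro:2  ex:3  wr:4
I2  is:5  ro:6  ex:13  wr:14  — WAW R0: wait I1 write@4
I3  is:6  ro:15  ex:18  wr:19  — RAW R0: wait I2 write@14
I4  is:7  ro:8  ex:10  wr:11
I5  is:20  ro:21  ex:24  wr:25  — struct: MulU busy until I3 writes@19
I6  is:26  ro:27  ex:30  wr:31  — struct: MulU busy until I5 writes@25

cycle = 24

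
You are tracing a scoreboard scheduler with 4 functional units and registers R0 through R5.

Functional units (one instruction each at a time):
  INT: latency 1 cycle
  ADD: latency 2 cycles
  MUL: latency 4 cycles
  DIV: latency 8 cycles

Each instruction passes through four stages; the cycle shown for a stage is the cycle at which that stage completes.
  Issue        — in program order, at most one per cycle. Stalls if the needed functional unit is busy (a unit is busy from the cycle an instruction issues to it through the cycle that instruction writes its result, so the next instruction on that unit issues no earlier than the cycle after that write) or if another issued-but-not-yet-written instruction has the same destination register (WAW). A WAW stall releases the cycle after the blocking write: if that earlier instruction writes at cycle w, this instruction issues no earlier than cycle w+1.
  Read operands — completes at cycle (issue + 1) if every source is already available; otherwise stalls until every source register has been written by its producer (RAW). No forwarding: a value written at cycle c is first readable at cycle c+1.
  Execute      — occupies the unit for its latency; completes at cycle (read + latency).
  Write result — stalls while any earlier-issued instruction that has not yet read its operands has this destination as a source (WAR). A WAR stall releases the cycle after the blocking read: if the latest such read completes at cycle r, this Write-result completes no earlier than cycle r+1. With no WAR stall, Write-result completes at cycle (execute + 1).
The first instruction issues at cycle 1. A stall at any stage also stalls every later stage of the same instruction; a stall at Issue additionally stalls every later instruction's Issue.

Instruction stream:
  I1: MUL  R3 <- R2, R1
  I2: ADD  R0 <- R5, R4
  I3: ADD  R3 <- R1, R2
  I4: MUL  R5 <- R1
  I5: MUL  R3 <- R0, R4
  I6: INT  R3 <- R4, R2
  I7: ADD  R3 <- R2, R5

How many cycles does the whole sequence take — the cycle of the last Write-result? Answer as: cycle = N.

cycle = 31

c1: issue I1 (MUL)
c2: I1 read-ops, issue I2 (ADD)
c3: I2 read-ops
c5: I2 finished on ADD
c6: I1 finished on MUL, I2→R0
c7: I1→R3
c8: issue I3 (ADD)
c9: I3 read-ops, issue I4 (MUL)
c10: I4 read-ops
c11: I3 finished on ADD
c12: I3→R3
c14: I4 finished on MUL
c15: I4→R5
c16: issue I5 (MUL)
c17: I5 read-ops
c21: I5 finished on MUL
c22: I5→R3
c23: issue I6 (INT)
c24: I6 read-ops
c25: I6 finished on INT
c26: I6→R3
c27: issue I7 (ADD)
c28: I7 read-ops
c30: I7 finished on ADD
c31: I7→R3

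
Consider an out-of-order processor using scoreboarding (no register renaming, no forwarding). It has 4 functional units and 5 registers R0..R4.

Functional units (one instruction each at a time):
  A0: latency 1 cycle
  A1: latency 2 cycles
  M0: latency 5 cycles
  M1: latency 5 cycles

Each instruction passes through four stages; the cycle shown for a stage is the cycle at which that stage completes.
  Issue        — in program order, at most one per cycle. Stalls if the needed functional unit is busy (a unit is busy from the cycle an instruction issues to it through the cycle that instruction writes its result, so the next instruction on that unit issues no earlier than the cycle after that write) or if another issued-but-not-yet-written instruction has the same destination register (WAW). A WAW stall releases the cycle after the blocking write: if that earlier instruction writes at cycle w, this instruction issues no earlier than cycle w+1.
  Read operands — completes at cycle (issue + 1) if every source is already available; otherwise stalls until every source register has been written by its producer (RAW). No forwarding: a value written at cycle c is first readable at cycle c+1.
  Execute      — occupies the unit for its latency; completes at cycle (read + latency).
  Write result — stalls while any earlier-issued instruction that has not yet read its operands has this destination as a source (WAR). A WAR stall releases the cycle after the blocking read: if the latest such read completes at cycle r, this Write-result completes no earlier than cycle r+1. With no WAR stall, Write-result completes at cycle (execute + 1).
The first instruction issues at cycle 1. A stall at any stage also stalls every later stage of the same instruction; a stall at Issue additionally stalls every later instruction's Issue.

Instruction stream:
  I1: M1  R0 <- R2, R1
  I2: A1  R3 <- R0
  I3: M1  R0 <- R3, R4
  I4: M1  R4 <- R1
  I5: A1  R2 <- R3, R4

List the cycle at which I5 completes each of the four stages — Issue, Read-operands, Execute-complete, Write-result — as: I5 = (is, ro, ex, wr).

  I1 | 1 | 2 | 7 | 8
  I2 | 2 | 9 | 11 | 12   RAW R0: wait I1 write@8
  I3 | 9 | 13 | 18 | 19   struct: M1 busy until I1 writes@8 · RAW R3: wait I2 write@12
  I4 | 20 | 21 | 26 | 27   struct: M1 busy until I3 writes@19
  I5 | 21 | 28 | 30 | 31   RAW R4: wait I4 write@27

I5 = (21, 28, 30, 31)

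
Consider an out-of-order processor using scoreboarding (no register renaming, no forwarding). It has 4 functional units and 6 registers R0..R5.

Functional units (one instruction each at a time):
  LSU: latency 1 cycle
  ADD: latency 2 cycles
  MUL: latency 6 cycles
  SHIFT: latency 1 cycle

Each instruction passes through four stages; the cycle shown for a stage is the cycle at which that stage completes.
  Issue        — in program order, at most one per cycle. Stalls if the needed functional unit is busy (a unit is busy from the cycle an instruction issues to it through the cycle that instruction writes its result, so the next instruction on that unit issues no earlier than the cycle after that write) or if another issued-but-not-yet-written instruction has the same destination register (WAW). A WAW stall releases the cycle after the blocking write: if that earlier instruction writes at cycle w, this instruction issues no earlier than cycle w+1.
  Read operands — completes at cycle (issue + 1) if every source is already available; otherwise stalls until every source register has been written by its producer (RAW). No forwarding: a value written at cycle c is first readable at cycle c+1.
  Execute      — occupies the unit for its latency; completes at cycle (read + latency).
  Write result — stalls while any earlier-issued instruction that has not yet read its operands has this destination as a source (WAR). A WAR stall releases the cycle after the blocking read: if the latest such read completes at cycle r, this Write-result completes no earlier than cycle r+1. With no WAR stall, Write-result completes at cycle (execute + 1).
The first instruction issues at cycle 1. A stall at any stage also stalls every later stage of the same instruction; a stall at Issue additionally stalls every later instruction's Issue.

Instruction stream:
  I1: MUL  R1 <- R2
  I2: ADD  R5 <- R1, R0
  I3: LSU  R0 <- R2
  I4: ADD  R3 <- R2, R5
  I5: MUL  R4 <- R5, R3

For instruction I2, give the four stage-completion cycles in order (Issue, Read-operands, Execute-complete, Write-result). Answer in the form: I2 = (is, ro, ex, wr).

I2 = (2, 10, 12, 13)

I1: IS=1 RO=2 EX=8 WR=9
I2: IS=2 RO=10 EX=12 WR=13  [RAW R1: wait I1 write@9]
I3: IS=3 RO=4 EX=5 WR=11  [WAR R0: wait I2 read@10]
I4: IS=14 RO=15 EX=17 WR=18  [struct: ADD busy until I2 writes@13]
I5: IS=15 RO=19 EX=25 WR=26  [RAW R3: wait I4 write@18]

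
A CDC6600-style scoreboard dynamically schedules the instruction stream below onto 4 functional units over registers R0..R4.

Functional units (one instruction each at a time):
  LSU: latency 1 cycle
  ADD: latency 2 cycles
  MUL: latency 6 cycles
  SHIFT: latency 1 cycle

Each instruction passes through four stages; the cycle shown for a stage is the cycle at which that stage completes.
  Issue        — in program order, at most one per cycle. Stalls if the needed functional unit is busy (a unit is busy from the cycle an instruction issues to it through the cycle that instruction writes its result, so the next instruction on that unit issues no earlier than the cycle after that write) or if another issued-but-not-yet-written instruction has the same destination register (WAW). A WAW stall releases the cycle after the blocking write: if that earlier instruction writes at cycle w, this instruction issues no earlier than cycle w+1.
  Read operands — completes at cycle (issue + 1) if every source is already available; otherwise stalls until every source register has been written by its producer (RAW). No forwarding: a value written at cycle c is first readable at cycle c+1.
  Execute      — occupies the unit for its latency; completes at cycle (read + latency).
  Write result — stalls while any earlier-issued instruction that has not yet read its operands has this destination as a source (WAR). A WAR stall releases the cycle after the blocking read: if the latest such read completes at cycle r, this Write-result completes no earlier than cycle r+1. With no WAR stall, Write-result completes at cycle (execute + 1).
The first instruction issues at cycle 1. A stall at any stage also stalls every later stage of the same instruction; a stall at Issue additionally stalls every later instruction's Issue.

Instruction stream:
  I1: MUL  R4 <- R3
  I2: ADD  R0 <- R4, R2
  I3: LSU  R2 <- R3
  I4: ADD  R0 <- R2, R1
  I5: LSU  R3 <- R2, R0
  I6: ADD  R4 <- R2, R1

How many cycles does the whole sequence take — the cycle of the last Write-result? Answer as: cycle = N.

[I1] 1/2/8/9
[I2] 2/10/12/13  (RAW R4: wait I1 write@9)
[I3] 3/4/5/11  (WAR R2: wait I2 read@10)
[I4] 14/15/17/18  (struct: ADD busy until I2 writes@13)
[I5] 15/19/20/21  (RAW R0: wait I4 write@18)
[I6] 19/20/22/23  (struct: ADD busy until I4 writes@18)

cycle = 23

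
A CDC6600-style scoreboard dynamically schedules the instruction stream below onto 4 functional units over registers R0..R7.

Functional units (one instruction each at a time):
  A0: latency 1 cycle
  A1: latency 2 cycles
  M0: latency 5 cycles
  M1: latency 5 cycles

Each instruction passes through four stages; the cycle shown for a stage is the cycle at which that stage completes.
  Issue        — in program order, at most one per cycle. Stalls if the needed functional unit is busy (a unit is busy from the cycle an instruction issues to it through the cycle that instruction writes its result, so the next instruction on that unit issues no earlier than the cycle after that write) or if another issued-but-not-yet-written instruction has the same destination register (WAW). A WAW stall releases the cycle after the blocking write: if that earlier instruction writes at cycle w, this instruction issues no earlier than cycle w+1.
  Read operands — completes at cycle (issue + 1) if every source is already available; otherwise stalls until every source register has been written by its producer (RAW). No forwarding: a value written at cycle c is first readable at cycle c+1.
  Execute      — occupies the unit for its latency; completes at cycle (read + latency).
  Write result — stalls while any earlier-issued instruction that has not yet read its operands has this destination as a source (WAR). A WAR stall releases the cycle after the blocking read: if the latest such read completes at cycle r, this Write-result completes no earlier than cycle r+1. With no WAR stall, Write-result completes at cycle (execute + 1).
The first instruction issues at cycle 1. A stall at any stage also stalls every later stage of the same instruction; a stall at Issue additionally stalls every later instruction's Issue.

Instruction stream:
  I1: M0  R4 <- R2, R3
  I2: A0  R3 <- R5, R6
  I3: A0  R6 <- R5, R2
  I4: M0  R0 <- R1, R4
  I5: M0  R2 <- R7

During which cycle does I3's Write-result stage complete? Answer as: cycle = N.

cycle = 9

I1  is:1  ro:2  ex:7  wr:8
I2  is:2  ro:3  ex:4  wr:5
I3  is:6  ro:7  ex:8  wr:9  — struct: A0 busy until I2 writes@5
I4  is:9  ro:10  ex:15  wr:16  — struct: M0 busy until I1 writes@8
I5  is:17  ro:18  ex:23  wr:24  — struct: M0 busy until I4 writes@16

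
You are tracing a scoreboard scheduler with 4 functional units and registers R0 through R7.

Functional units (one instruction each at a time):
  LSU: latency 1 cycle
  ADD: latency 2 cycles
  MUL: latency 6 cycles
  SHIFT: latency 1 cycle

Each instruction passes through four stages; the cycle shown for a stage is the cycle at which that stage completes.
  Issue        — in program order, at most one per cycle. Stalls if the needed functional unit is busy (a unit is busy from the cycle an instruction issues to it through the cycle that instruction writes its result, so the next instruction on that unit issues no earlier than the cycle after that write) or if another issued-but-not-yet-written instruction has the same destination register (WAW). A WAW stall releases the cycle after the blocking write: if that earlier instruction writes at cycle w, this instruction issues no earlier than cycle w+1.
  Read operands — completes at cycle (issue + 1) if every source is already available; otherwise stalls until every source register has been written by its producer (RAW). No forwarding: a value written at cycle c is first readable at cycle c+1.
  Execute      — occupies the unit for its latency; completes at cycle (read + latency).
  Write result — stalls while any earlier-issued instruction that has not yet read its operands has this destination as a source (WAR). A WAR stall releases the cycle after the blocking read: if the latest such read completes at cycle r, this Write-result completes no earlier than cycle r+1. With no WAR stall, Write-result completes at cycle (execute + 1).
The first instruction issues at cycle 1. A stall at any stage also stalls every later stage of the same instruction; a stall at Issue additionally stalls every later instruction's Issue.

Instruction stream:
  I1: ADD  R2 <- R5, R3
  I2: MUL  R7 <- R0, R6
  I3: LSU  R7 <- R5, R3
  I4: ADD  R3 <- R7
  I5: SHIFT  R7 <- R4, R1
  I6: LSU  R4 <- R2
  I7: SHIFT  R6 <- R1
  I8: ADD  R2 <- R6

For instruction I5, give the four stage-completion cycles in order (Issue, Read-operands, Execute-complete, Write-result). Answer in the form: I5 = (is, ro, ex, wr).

I5 = (15, 16, 17, 18)

I1: IS=1 RO=2 EX=4 WR=5
I2: IS=2 RO=3 EX=9 WR=10
I3: IS=11 RO=12 EX=13 WR=14  [WAW R7: wait I2 write@10]
I4: IS=12 RO=15 EX=17 WR=18  [RAW R7: wait I3 write@14]
I5: IS=15 RO=16 EX=17 WR=18  [WAW R7: wait I3 write@14]
I6: IS=16 RO=17 EX=18 WR=19
I7: IS=19 RO=20 EX=21 WR=22  [struct: SHIFT busy until I5 writes@18]
I8: IS=20 RO=23 EX=25 WR=26  [RAW R6: wait I7 write@22]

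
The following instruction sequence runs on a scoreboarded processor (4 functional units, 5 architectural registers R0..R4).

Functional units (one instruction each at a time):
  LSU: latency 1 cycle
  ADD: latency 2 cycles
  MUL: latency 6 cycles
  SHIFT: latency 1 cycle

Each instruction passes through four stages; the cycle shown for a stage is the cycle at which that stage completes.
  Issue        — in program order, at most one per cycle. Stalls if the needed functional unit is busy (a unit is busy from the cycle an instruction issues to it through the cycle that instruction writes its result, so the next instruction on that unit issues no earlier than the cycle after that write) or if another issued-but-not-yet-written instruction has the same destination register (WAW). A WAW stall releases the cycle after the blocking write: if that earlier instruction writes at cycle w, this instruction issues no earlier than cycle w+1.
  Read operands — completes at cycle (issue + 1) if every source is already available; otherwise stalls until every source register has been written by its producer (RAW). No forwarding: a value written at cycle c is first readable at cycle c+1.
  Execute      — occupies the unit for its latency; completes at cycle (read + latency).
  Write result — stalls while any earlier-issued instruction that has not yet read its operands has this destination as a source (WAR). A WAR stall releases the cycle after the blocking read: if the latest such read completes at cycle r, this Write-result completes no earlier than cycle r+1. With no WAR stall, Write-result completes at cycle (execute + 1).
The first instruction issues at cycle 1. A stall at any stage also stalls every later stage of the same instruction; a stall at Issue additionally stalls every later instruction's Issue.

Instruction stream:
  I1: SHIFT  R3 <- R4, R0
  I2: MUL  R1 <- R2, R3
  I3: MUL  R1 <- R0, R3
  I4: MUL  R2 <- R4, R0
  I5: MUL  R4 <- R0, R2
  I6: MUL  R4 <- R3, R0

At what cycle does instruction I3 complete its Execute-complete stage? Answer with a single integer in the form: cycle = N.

cycle = 20

[I1] 1/2/3/4
[I2] 2/5/11/12  (RAW R3: wait I1 write@4)
[I3] 13/14/20/21  (struct: MUL busy until I2 writes@12)
[I4] 22/23/29/30  (struct: MUL busy until I3 writes@21)
[I5] 31/32/38/39  (struct: MUL busy until I4 writes@30)
[I6] 40/41/47/48  (struct: MUL busy until I5 writes@39)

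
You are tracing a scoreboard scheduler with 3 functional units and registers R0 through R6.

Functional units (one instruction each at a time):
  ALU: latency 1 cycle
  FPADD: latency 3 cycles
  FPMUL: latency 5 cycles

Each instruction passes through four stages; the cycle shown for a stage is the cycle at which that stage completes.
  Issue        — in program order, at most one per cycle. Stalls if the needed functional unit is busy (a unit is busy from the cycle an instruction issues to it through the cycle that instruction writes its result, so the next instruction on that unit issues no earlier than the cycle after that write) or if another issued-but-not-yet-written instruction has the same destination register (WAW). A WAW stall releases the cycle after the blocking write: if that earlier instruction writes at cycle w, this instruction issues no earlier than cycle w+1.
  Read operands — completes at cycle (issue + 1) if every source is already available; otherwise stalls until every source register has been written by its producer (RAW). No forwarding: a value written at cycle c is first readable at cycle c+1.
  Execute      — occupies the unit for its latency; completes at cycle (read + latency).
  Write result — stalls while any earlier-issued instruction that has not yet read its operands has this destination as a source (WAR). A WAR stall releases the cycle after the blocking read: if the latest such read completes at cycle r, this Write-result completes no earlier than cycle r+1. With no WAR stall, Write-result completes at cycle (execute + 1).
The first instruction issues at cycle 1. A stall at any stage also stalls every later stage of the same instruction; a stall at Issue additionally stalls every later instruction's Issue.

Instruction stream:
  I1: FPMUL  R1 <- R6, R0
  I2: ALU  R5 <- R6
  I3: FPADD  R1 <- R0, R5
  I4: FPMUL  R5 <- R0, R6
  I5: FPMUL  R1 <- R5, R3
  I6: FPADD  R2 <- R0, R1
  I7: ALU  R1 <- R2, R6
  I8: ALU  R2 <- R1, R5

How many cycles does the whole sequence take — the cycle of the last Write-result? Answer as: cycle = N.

cycle = 37

c1: I1 dispatched to FPMUL
c2: I1 operands ready, I2 dispatched to ALU
c3: I2 operands ready
c4: I2 complete
c5: R5←I2
c7: I1 complete
c8: R1←I1
c9: I3 dispatched to FPADD
c10: I3 operands ready, I4 dispatched to FPMUL
c11: I4 operands ready
c13: I3 complete
c14: R1←I3
c16: I4 complete
c17: R5←I4
c18: I5 dispatched to FPMUL
c19: I5 operands ready, I6 dispatched to FPADD
c24: I5 complete
c25: R1←I5
c26: I6 operands ready, I7 dispatched to ALU
c29: I6 complete
c30: R2←I6
c31: I7 operands ready
c32: I7 complete
c33: R1←I7
c34: I8 dispatched to ALU
c35: I8 operands ready
c36: I8 complete
c37: R2←I8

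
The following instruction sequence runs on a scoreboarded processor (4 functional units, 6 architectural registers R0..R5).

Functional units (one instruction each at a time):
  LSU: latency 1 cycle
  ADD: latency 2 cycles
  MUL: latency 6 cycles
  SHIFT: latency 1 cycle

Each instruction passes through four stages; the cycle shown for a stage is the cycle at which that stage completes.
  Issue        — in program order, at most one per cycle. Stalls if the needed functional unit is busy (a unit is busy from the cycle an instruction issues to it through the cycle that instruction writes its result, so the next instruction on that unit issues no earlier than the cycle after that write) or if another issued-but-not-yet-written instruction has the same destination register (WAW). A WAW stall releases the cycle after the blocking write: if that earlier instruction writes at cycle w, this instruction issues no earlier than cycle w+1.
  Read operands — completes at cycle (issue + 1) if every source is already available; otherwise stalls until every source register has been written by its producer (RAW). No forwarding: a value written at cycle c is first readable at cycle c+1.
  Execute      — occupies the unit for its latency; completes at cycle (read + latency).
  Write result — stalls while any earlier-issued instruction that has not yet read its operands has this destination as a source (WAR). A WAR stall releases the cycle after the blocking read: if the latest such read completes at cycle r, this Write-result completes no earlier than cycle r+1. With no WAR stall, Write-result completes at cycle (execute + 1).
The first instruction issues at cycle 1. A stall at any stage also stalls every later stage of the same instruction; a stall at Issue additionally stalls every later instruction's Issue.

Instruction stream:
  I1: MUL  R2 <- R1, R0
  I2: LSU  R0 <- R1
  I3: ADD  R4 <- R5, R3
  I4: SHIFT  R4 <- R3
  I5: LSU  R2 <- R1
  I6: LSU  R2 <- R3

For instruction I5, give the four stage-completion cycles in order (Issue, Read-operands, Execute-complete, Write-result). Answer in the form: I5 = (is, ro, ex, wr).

c1: I1 dispatched to MUL
c2: I1 operands ready · I2 dispatched to LSU
c3: I2 operands ready · I3 dispatched to ADD
c4: I2 complete · I3 operands ready
c5: R0←I2
c6: I3 complete
c7: R4←I3
c8: I1 complete · I4 dispatched to SHIFT
c9: R2←I1 · I4 operands ready
c10: I4 complete · I5 dispatched to LSU
c11: R4←I4 · I5 operands ready
c12: I5 complete
c13: R2←I5
c14: I6 dispatched to LSU
c15: I6 operands ready
c16: I6 complete
c17: R2←I6

I5 = (10, 11, 12, 13)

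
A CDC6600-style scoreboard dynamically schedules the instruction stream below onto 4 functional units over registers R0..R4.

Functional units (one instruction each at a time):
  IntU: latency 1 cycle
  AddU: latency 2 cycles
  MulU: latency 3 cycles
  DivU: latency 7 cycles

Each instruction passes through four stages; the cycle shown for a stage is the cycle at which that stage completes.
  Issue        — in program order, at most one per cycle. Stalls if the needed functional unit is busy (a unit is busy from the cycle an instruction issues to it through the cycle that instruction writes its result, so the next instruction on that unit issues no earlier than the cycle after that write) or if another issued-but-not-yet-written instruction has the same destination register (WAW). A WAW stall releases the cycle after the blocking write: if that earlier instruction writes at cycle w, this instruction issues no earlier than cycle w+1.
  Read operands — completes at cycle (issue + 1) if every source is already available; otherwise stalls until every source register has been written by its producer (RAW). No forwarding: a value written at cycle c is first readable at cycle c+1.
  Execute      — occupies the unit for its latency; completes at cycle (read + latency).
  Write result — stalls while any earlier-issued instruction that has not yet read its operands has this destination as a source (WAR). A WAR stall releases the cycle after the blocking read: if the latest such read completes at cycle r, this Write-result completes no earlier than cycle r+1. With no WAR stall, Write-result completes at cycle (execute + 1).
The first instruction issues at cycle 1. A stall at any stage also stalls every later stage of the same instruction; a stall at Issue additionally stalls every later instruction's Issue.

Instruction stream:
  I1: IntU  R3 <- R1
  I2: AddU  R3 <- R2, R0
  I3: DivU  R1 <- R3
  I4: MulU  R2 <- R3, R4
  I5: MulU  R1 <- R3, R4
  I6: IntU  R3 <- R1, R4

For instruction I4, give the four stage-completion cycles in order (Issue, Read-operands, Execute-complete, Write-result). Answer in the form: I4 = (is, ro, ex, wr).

c1: issue I1 (IntU)
c2: I1 read-ops
c3: I1 finished on IntU
c4: I1→R3
c5: issue I2 (AddU)
c6: I2 read-ops; issue I3 (DivU)
c7: issue I4 (MulU)
c8: I2 finished on AddU
c9: I2→R3
c10: I3 read-ops; I4 read-ops
c13: I4 finished on MulU
c14: I4→R2
c17: I3 finished on DivU
c18: I3→R1
c19: issue I5 (MulU)
c20: I5 read-ops; issue I6 (IntU)
c23: I5 finished on MulU
c24: I5→R1
c25: I6 read-ops
c26: I6 finished on IntU
c27: I6→R3

I4 = (7, 10, 13, 14)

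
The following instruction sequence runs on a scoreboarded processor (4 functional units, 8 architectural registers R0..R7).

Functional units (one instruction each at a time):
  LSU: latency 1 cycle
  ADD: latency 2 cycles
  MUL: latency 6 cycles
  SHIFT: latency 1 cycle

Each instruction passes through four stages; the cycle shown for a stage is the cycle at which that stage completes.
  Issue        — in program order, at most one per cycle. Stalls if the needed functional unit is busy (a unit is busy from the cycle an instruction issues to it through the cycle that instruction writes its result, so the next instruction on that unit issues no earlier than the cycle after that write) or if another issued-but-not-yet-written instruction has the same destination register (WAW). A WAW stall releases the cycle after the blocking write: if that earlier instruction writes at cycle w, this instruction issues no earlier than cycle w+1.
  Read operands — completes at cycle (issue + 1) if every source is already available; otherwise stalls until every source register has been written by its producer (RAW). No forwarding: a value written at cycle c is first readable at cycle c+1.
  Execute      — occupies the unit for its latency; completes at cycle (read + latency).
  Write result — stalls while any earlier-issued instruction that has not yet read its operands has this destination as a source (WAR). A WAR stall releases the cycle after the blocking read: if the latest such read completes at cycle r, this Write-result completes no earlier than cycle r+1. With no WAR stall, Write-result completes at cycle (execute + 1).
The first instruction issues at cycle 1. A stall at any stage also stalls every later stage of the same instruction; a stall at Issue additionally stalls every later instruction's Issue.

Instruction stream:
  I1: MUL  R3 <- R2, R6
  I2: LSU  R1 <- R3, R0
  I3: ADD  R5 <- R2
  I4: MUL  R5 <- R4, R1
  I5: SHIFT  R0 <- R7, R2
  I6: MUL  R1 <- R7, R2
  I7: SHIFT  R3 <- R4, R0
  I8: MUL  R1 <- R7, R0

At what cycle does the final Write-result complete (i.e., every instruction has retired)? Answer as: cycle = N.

cycle = 38

[I1] 1/2/8/9
[I2] 2/10/11/12  (RAW R3: wait I1 write@9)
[I3] 3/4/6/7
[I4] 10/13/19/20  (struct: MUL busy until I1 writes@9; RAW R1: wait I2 write@12)
[I5] 11/12/13/14
[I6] 21/22/28/29  (struct: MUL busy until I4 writes@20)
[I7] 22/23/24/25
[I8] 30/31/37/38  (struct: MUL busy until I6 writes@29)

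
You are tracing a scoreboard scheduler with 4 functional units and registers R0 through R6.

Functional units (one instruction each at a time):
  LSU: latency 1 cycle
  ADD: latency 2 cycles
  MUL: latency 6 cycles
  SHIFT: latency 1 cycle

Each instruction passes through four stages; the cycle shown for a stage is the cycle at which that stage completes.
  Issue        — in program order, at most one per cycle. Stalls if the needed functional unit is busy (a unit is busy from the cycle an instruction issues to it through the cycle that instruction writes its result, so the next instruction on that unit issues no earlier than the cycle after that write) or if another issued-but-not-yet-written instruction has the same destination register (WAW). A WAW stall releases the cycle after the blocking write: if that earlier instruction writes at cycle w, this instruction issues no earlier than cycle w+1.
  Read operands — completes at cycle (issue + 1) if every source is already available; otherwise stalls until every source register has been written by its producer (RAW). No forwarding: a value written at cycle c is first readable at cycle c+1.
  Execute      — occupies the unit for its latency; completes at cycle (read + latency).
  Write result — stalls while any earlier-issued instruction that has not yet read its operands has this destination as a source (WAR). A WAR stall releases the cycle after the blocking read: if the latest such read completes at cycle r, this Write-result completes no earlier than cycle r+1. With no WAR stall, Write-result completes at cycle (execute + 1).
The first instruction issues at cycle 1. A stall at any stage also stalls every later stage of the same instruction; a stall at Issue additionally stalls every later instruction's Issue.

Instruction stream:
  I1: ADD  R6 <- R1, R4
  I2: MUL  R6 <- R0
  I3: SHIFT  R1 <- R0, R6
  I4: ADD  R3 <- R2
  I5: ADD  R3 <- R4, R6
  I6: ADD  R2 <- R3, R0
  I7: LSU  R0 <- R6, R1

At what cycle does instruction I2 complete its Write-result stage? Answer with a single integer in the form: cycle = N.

cycle = 14

I1  is:1  ro:2  ex:4  wr:5
I2  is:6  ro:7  ex:13  wr:14  — WAW R6: wait I1 write@5
I3  is:7  ro:15  ex:16  wr:17  — RAW R6: wait I2 write@14
I4  is:8  ro:9  ex:11  wr:12
I5  is:13  ro:15  ex:17  wr:18  — struct: ADD busy until I4 writes@12, RAW R6: wait I2 write@14
I6  is:19  ro:20  ex:22  wr:23  — struct: ADD busy until I5 writes@18
I7  is:20  ro:21  ex:22  wr:23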